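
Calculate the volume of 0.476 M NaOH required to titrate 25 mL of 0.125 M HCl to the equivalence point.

At equivalence: moles acid = moles base. moles HCl = 0.125 × 25/1000 = 0.003125 mol. V_base = moles / 0.476 × 1000 = 6.6 mL.

V_{base} = 6.6 mL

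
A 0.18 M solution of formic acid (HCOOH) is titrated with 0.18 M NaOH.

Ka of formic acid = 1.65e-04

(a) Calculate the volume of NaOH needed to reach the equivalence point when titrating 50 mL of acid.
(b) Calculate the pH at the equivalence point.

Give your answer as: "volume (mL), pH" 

moles acid = 0.18 × 50/1000 = 0.009 mol; V_base = moles/0.18 × 1000 = 50.0 mL. At equivalence only the conjugate base is present: [A⁻] = 0.009/0.100 = 9.0000e-02 M. Kb = Kw/Ka = 6.06e-11; [OH⁻] = √(Kb × [A⁻]) = 2.3355e-06; pOH = 5.63; pH = 14 - pOH = 8.37.

V = 50.0 mL, pH = 8.37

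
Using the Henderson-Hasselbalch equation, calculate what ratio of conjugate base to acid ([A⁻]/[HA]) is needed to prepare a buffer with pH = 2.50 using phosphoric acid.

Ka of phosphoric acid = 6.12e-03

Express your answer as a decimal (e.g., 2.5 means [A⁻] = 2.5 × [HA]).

pKa = -log(6.12e-03) = 2.2132. pH = pKa + log([A⁻]/[HA]), so log([A⁻]/[HA]) = pH − pKa = 2.50 − 2.2132 = 0.2868. [A⁻]/[HA] = 10^(0.2868) = 1.94

[A⁻]/[HA] = 1.94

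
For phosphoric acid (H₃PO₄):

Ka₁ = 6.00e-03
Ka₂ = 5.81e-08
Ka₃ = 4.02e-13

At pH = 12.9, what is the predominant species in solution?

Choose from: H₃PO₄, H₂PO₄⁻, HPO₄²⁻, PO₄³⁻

pKa₁ = 2.22, pKa₂ = 7.24, pKa₃ = 12.40. For a polyprotic acid the predominant species crosses at each pKa: below pKa_n the protonated form dominates, above it the deprotonated form does. At pH = 12.9, the predominant species is PO₄³⁻.

PO₄³⁻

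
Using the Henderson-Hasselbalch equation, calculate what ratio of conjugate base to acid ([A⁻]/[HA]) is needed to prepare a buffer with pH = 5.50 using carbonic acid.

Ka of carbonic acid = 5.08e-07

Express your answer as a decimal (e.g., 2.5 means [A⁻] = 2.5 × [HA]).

pKa = -log(5.08e-07) = 6.2941. pH = pKa + log([A⁻]/[HA]), so log([A⁻]/[HA]) = pH − pKa = 5.50 − 6.2941 = -0.7941. [A⁻]/[HA] = 10^(-0.7941) = 0.161

[A⁻]/[HA] = 0.161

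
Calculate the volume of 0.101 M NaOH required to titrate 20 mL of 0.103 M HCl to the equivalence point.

At equivalence: moles acid = moles base. moles HCl = 0.103 × 20/1000 = 0.00206 mol. V_base = moles / 0.101 × 1000 = 20.4 mL.

V_{base} = 20.4 mL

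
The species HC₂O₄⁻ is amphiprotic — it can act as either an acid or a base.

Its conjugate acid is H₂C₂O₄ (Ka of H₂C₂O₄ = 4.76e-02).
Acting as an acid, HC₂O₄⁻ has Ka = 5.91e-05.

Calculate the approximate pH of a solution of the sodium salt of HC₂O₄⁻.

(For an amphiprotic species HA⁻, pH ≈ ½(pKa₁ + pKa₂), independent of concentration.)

pKa₁ = -log(4.76e-02) = 1.32; pKa₂ = -log(5.91e-05) = 4.23. For an amphiprotic species, pH ≈ ½(pKa₁ + pKa₂) = ½(1.32 + 4.23) = 2.78.

pH = 2.78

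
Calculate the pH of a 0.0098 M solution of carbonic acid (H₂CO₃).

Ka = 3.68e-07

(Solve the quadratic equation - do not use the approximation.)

x² + Ka×x - Ka×C = 0. Using quadratic formula: [H⁺] = 5.9870e-05

pH = 4.22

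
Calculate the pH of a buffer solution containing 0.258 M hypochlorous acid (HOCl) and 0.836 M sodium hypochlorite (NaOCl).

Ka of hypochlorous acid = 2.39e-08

pKa = -log(2.39e-08) = 7.62. pH = pKa + log([A⁻]/[HA]) = 7.62 + log(0.836/0.258)

pH = 8.13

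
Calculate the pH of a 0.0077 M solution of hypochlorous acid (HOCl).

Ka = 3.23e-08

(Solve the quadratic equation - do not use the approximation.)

x² + Ka×x - Ka×C = 0. Using quadratic formula: [H⁺] = 1.5754e-05

pH = 4.80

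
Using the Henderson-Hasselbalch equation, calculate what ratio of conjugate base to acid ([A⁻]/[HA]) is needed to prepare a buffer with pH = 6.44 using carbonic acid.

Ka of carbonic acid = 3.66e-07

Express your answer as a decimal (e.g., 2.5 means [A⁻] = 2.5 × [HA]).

pKa = -log(3.66e-07) = 6.4365. pH = pKa + log([A⁻]/[HA]), so log([A⁻]/[HA]) = pH − pKa = 6.44 − 6.4365 = 0.0035. [A⁻]/[HA] = 10^(0.0035) = 1.01

[A⁻]/[HA] = 1.01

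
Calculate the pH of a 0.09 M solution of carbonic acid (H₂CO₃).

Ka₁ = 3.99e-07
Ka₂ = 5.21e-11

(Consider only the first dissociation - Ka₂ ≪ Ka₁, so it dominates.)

First dissociation dominates. From Ka₁ = [H⁺][HA⁻]/[H₂A], x² + Ka₁·x − Ka₁·C = 0 with C = 0.09 M and Ka₁ = 3.99e-07. Solving: [H⁺] = (−Ka₁ + √(Ka₁² + 4·Ka₁·C)) / 2 = 1.8930e-04 M. pH = -log(1.8930e-04) = 3.72.

pH = 3.72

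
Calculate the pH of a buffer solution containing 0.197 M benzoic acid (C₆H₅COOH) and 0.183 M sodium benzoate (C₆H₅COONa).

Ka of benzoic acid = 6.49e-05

pKa = -log(6.49e-05) = 4.19. pH = pKa + log([A⁻]/[HA]) = 4.19 + log(0.183/0.197)

pH = 4.16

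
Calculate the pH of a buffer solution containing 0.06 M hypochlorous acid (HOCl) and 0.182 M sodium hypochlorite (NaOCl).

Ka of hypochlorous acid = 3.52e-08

pKa = -log(3.52e-08) = 7.45. pH = pKa + log([A⁻]/[HA]) = 7.45 + log(0.182/0.06)

pH = 7.94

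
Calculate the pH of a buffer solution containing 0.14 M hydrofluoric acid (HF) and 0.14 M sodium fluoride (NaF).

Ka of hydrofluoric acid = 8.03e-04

pKa = -log(8.03e-04) = 3.10. pH = pKa + log([A⁻]/[HA]) = 3.10 + log(0.14/0.14)

pH = 3.10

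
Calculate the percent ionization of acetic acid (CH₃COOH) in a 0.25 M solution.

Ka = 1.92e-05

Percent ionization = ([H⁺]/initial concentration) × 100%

Using Ka equilibrium: x² + Ka×x - Ka×C = 0. Solving: [H⁺] = 2.1813e-03. Percent = (2.1813e-03/0.25) × 100

Percent ionization = 0.873%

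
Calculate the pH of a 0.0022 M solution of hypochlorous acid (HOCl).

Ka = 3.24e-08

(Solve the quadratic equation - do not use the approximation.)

x² + Ka×x - Ka×C = 0. Using quadratic formula: [H⁺] = 8.4266e-06

pH = 5.07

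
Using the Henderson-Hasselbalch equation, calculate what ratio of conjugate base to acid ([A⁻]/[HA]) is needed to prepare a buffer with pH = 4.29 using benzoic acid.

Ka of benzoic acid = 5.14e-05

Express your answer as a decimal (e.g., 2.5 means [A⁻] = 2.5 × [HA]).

pKa = -log(5.14e-05) = 4.2890. pH = pKa + log([A⁻]/[HA]), so log([A⁻]/[HA]) = pH − pKa = 4.29 − 4.2890 = 0.0010. [A⁻]/[HA] = 10^(0.0010) = 1.00

[A⁻]/[HA] = 1.00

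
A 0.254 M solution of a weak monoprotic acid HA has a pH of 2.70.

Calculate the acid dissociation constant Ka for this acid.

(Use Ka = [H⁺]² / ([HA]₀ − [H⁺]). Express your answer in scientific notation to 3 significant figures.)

[H⁺] = 10^(−pH) = 10^(−2.70) = 1.995e-03 M. For HA ⇌ H⁺ + A⁻, Ka = [H⁺][A⁻]/[HA] = [H⁺]² / ([HA]₀ − [H⁺]) = (1.995e-03)² / (0.254 − 1.995e-03) = 1.58e-05.

K_a = 1.58e-05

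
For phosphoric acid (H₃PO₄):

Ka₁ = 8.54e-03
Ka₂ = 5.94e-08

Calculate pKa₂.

pKa₂ = -log(Ka₂) = -log(5.94e-08) = 7.23.

pK_{a2} = 7.23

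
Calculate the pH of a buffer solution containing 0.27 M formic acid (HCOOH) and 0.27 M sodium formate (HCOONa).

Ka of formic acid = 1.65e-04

pKa = -log(1.65e-04) = 3.78. pH = pKa + log([A⁻]/[HA]) = 3.78 + log(0.27/0.27)

pH = 3.78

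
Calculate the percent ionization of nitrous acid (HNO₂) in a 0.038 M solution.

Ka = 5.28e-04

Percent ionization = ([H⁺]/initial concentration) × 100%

Using Ka equilibrium: x² + Ka×x - Ka×C = 0. Solving: [H⁺] = 4.2231e-03. Percent = (4.2231e-03/0.038) × 100

Percent ionization = 11.1%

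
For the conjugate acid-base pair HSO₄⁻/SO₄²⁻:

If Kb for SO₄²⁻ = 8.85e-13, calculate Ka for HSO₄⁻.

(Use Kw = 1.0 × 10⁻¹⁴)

For a conjugate pair Ka × Kb = Kw, so Ka = Kw/Kb = 1.0 × 10⁻¹⁴ / 8.85e-13 = 1.13e-02.

K_a = 1.13e-02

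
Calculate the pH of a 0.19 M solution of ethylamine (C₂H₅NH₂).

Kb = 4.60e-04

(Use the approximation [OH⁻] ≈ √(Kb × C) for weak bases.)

[OH⁻] = √(Kb × C) = √(4.60e-04 × 0.19) = 9.3488e-03. pOH = 2.03, pH = 14 - pOH

pH = 11.97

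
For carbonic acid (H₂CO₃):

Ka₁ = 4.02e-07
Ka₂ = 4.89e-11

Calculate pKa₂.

pKa₂ = -log(Ka₂) = -log(4.89e-11) = 10.31.

pK_{a2} = 10.31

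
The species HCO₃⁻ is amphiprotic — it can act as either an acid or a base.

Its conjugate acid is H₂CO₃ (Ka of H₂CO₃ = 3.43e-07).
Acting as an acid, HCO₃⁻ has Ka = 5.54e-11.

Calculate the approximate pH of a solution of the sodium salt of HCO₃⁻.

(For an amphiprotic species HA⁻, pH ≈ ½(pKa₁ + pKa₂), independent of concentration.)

pKa₁ = -log(3.43e-07) = 6.46; pKa₂ = -log(5.54e-11) = 10.26. For an amphiprotic species, pH ≈ ½(pKa₁ + pKa₂) = ½(6.46 + 10.26) = 8.36.

pH = 8.36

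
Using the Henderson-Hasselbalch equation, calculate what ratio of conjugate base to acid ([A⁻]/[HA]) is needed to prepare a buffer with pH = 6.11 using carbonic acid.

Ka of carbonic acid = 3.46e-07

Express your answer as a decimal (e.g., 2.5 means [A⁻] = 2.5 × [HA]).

pKa = -log(3.46e-07) = 6.4609. pH = pKa + log([A⁻]/[HA]), so log([A⁻]/[HA]) = pH − pKa = 6.11 − 6.4609 = -0.3509. [A⁻]/[HA] = 10^(-0.3509) = 0.446

[A⁻]/[HA] = 0.446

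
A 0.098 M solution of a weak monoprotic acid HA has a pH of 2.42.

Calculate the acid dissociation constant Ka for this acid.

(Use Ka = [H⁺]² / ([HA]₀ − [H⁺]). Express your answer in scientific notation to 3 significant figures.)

[H⁺] = 10^(−pH) = 10^(−2.42) = 3.802e-03 M. For HA ⇌ H⁺ + A⁻, Ka = [H⁺][A⁻]/[HA] = [H⁺]² / ([HA]₀ − [H⁺]) = (3.802e-03)² / (0.098 − 3.802e-03) = 1.53e-04.

K_a = 1.53e-04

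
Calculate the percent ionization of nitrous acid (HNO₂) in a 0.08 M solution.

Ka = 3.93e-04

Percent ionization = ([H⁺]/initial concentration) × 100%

Using Ka equilibrium: x² + Ka×x - Ka×C = 0. Solving: [H⁺] = 5.4141e-03. Percent = (5.4141e-03/0.08) × 100

Percent ionization = 6.77%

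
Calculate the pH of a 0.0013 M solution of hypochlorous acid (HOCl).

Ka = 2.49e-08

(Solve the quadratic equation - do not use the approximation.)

x² + Ka×x - Ka×C = 0. Using quadratic formula: [H⁺] = 5.6770e-06

pH = 5.25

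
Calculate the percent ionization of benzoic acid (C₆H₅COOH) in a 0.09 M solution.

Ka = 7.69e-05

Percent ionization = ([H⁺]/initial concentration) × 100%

Using Ka equilibrium: x² + Ka×x - Ka×C = 0. Solving: [H⁺] = 2.5926e-03. Percent = (2.5926e-03/0.09) × 100

Percent ionization = 2.88%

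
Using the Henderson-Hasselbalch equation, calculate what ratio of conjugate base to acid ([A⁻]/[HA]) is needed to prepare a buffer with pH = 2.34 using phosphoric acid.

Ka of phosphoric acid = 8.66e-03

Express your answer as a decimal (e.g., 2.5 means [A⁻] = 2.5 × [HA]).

pKa = -log(8.66e-03) = 2.0625. pH = pKa + log([A⁻]/[HA]), so log([A⁻]/[HA]) = pH − pKa = 2.34 − 2.0625 = 0.2775. [A⁻]/[HA] = 10^(0.2775) = 1.89

[A⁻]/[HA] = 1.89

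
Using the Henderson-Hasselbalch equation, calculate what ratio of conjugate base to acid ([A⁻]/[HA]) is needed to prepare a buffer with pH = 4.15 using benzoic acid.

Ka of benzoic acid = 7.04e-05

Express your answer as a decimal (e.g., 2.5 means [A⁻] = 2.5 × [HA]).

pKa = -log(7.04e-05) = 4.1524. pH = pKa + log([A⁻]/[HA]), so log([A⁻]/[HA]) = pH − pKa = 4.15 − 4.1524 = -0.0024. [A⁻]/[HA] = 10^(-0.0024) = 0.994

[A⁻]/[HA] = 0.994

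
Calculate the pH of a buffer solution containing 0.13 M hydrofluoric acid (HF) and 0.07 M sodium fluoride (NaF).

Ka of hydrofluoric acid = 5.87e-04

pKa = -log(5.87e-04) = 3.23. pH = pKa + log([A⁻]/[HA]) = 3.23 + log(0.07/0.13)

pH = 2.96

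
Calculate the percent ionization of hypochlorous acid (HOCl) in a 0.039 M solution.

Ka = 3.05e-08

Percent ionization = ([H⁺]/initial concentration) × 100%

Using Ka equilibrium: x² + Ka×x - Ka×C = 0. Solving: [H⁺] = 3.4474e-05. Percent = (3.4474e-05/0.039) × 100

Percent ionization = 0.0884%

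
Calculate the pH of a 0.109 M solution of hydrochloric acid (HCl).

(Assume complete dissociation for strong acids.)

[H⁺] = 0.109 M for strong acid. pH = -log[H⁺] = -log(0.109)

pH = 0.96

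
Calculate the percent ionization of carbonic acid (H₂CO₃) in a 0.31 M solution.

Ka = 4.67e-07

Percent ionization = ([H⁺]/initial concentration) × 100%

Using Ka equilibrium: x² + Ka×x - Ka×C = 0. Solving: [H⁺] = 3.8025e-04. Percent = (3.8025e-04/0.31) × 100

Percent ionization = 0.123%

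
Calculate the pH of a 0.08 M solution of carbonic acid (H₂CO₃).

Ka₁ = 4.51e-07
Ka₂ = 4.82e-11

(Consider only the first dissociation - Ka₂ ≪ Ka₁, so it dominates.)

First dissociation dominates. From Ka₁ = [H⁺][HA⁻]/[H₂A], x² + Ka₁·x − Ka₁·C = 0 with C = 0.08 M and Ka₁ = 4.51e-07. Solving: [H⁺] = (−Ka₁ + √(Ka₁² + 4·Ka₁·C)) / 2 = 1.8972e-04 M. pH = -log(1.8972e-04) = 3.72.

pH = 3.72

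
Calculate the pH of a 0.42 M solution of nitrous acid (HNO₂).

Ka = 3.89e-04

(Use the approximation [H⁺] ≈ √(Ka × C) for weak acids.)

[H⁺] = √(Ka × C) = √(3.89e-04 × 0.42) = 1.2782e-02. pH = -log(1.2782e-02)

pH = 1.89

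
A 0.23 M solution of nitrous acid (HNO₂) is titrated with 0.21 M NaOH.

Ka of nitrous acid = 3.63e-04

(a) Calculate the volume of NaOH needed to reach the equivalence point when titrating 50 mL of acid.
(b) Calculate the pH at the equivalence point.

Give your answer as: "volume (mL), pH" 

moles acid = 0.23 × 50/1000 = 0.0115 mol; V_base = moles/0.21 × 1000 = 54.8 mL. At equivalence only the conjugate base is present: [A⁻] = 0.0115/0.105 = 1.0977e-01 M. Kb = Kw/Ka = 2.75e-11; [OH⁻] = √(Kb × [A⁻]) = 1.7390e-06; pOH = 5.76; pH = 14 - pOH = 8.24.

V = 54.8 mL, pH = 8.24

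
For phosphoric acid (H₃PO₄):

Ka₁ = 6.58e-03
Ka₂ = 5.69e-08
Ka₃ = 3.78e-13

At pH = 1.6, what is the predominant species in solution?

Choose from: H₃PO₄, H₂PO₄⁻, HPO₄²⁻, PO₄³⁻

pKa₁ = 2.18, pKa₂ = 7.24, pKa₃ = 12.42. For a polyprotic acid the predominant species crosses at each pKa: below pKa_n the protonated form dominates, above it the deprotonated form does. At pH = 1.6, the predominant species is H₃PO₄.

H₃PO₄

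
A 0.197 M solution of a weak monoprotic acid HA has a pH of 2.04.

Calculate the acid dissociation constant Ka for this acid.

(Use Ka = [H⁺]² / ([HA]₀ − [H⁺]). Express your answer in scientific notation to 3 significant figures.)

[H⁺] = 10^(−pH) = 10^(−2.04) = 9.120e-03 M. For HA ⇌ H⁺ + A⁻, Ka = [H⁺][A⁻]/[HA] = [H⁺]² / ([HA]₀ − [H⁺]) = (9.120e-03)² / (0.197 − 9.120e-03) = 4.43e-04.

K_a = 4.43e-04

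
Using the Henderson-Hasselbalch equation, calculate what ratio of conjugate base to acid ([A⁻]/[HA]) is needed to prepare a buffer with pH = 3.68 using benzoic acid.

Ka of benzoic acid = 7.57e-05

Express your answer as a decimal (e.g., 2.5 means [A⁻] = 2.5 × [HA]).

pKa = -log(7.57e-05) = 4.1209. pH = pKa + log([A⁻]/[HA]), so log([A⁻]/[HA]) = pH − pKa = 3.68 − 4.1209 = -0.4409. [A⁻]/[HA] = 10^(-0.4409) = 0.362

[A⁻]/[HA] = 0.362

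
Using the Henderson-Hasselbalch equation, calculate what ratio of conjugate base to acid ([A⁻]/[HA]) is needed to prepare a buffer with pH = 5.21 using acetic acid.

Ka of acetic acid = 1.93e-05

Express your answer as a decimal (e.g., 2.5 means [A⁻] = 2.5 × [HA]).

pKa = -log(1.93e-05) = 4.7144. pH = pKa + log([A⁻]/[HA]), so log([A⁻]/[HA]) = pH − pKa = 5.21 − 4.7144 = 0.4956. [A⁻]/[HA] = 10^(0.4956) = 3.13

[A⁻]/[HA] = 3.13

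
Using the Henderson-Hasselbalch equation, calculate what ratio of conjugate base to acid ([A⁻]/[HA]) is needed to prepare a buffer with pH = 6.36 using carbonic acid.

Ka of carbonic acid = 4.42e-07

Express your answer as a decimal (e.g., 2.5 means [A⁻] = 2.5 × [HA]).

pKa = -log(4.42e-07) = 6.3546. pH = pKa + log([A⁻]/[HA]), so log([A⁻]/[HA]) = pH − pKa = 6.36 − 6.3546 = 0.0054. [A⁻]/[HA] = 10^(0.0054) = 1.01

[A⁻]/[HA] = 1.01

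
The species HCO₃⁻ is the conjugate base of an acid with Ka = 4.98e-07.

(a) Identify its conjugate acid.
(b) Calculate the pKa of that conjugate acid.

(a) The conjugate acid is formed by adding one H⁺ to HCO₃⁻, giving H₂CO₃. (b) pKa = -log(Ka) = -log(4.98e-07) = 6.30.

Conjugate acid: H₂CO₃; pK_a = 6.30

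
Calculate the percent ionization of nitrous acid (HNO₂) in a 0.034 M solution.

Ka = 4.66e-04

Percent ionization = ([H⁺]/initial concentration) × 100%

Using Ka equilibrium: x² + Ka×x - Ka×C = 0. Solving: [H⁺] = 3.7543e-03. Percent = (3.7543e-03/0.034) × 100

Percent ionization = 11%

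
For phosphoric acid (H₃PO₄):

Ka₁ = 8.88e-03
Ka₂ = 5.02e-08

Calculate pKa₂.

pKa₂ = -log(Ka₂) = -log(5.02e-08) = 7.30.

pK_{a2} = 7.30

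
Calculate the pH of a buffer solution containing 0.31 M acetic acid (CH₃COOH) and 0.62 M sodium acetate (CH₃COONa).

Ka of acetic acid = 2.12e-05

pKa = -log(2.12e-05) = 4.67. pH = pKa + log([A⁻]/[HA]) = 4.67 + log(0.62/0.31)

pH = 4.97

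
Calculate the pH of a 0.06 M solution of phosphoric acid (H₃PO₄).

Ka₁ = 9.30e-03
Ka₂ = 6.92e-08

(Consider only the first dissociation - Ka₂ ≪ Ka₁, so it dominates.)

First dissociation dominates. From Ka₁ = [H⁺][HA⁻]/[H₂A], x² + Ka₁·x − Ka₁·C = 0 with C = 0.06 M and Ka₁ = 9.30e-03. Solving: [H⁺] = (−Ka₁ + √(Ka₁² + 4·Ka₁·C)) / 2 = 1.9425e-02 M. pH = -log(1.9425e-02) = 1.71.

pH = 1.71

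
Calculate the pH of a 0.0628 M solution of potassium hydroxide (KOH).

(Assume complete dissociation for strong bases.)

[OH⁻] = 0.0628 M for strong base. pOH = -log[OH⁻] = 1.20, pH = 14 - pOH

pH = 12.80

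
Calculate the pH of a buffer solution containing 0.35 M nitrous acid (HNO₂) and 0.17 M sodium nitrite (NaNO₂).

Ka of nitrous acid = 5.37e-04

pKa = -log(5.37e-04) = 3.27. pH = pKa + log([A⁻]/[HA]) = 3.27 + log(0.17/0.35)

pH = 2.96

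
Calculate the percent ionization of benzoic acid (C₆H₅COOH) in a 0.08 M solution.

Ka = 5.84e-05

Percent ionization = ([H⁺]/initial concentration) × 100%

Using Ka equilibrium: x² + Ka×x - Ka×C = 0. Solving: [H⁺] = 2.1325e-03. Percent = (2.1325e-03/0.08) × 100

Percent ionization = 2.67%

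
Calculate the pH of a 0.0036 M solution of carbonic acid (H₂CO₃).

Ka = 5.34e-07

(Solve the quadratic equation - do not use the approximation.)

x² + Ka×x - Ka×C = 0. Using quadratic formula: [H⁺] = 4.3579e-05

pH = 4.36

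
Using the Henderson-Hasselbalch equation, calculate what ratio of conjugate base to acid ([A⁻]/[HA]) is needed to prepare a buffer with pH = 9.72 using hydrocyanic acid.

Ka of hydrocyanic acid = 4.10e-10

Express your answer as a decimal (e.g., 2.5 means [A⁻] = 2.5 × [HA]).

pKa = -log(4.10e-10) = 9.3872. pH = pKa + log([A⁻]/[HA]), so log([A⁻]/[HA]) = pH − pKa = 9.72 − 9.3872 = 0.3328. [A⁻]/[HA] = 10^(0.3328) = 2.15

[A⁻]/[HA] = 2.15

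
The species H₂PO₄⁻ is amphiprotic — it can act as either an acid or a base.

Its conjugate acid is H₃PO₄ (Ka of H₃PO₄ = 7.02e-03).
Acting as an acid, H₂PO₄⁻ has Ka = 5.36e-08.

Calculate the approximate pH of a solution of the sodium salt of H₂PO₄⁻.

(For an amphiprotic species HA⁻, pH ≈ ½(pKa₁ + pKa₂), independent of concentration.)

pKa₁ = -log(7.02e-03) = 2.15; pKa₂ = -log(5.36e-08) = 7.27. For an amphiprotic species, pH ≈ ½(pKa₁ + pKa₂) = ½(2.15 + 7.27) = 4.71.

pH = 4.71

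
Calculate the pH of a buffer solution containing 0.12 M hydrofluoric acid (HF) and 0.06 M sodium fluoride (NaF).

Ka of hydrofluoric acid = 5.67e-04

pKa = -log(5.67e-04) = 3.25. pH = pKa + log([A⁻]/[HA]) = 3.25 + log(0.06/0.12)

pH = 2.95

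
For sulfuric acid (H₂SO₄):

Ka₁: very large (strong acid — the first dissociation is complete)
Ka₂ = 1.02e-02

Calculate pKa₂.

pKa₂ = -log(Ka₂) = -log(1.02e-02) = 1.99.

pK_{a2} = 1.99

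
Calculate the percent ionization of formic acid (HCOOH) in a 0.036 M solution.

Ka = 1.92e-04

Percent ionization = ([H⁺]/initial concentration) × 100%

Using Ka equilibrium: x² + Ka×x - Ka×C = 0. Solving: [H⁺] = 2.5348e-03. Percent = (2.5348e-03/0.036) × 100

Percent ionization = 7.04%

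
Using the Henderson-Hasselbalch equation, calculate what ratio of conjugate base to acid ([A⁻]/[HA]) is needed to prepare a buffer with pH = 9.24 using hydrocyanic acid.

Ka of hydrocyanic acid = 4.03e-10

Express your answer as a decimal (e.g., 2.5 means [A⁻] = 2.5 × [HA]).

pKa = -log(4.03e-10) = 9.3947. pH = pKa + log([A⁻]/[HA]), so log([A⁻]/[HA]) = pH − pKa = 9.24 − 9.3947 = -0.1547. [A⁻]/[HA] = 10^(-0.1547) = 0.700

[A⁻]/[HA] = 0.700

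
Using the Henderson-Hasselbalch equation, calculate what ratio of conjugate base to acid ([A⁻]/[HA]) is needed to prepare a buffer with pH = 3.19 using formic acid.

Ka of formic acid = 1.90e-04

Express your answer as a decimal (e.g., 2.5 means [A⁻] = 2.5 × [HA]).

pKa = -log(1.90e-04) = 3.7212. pH = pKa + log([A⁻]/[HA]), so log([A⁻]/[HA]) = pH − pKa = 3.19 − 3.7212 = -0.5312. [A⁻]/[HA] = 10^(-0.5312) = 0.294

[A⁻]/[HA] = 0.294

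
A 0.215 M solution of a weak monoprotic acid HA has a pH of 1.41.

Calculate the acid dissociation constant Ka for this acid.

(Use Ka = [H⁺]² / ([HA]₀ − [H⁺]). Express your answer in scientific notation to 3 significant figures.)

[H⁺] = 10^(−pH) = 10^(−1.41) = 3.890e-02 M. For HA ⇌ H⁺ + A⁻, Ka = [H⁺][A⁻]/[HA] = [H⁺]² / ([HA]₀ − [H⁺]) = (3.890e-02)² / (0.215 − 3.890e-02) = 8.60e-03.

K_a = 8.60e-03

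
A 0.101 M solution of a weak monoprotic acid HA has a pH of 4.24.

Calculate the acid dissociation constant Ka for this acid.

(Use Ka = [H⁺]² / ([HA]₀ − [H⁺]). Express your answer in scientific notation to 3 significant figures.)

[H⁺] = 10^(−pH) = 10^(−4.24) = 5.754e-05 M. For HA ⇌ H⁺ + A⁻, Ka = [H⁺][A⁻]/[HA] = [H⁺]² / ([HA]₀ − [H⁺]) = (5.754e-05)² / (0.101 − 5.754e-05) = 3.28e-08.

K_a = 3.28e-08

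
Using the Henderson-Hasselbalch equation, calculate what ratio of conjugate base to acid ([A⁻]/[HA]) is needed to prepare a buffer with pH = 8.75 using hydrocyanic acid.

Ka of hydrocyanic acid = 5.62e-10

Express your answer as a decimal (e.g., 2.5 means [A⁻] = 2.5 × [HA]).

pKa = -log(5.62e-10) = 9.2503. pH = pKa + log([A⁻]/[HA]), so log([A⁻]/[HA]) = pH − pKa = 8.75 − 9.2503 = -0.5003. [A⁻]/[HA] = 10^(-0.5003) = 0.316

[A⁻]/[HA] = 0.316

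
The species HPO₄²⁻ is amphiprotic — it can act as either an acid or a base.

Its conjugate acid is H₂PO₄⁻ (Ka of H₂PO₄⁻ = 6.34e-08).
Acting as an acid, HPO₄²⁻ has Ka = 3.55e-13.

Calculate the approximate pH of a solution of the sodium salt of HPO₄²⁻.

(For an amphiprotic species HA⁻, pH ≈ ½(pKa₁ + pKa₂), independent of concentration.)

pKa₁ = -log(6.34e-08) = 7.20; pKa₂ = -log(3.55e-13) = 12.45. For an amphiprotic species, pH ≈ ½(pKa₁ + pKa₂) = ½(7.20 + 12.45) = 9.82.

pH = 9.82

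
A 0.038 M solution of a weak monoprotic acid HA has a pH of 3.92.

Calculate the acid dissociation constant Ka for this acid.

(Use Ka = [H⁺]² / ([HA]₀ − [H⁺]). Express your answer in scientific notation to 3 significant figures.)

[H⁺] = 10^(−pH) = 10^(−3.92) = 1.202e-04 M. For HA ⇌ H⁺ + A⁻, Ka = [H⁺][A⁻]/[HA] = [H⁺]² / ([HA]₀ − [H⁺]) = (1.202e-04)² / (0.038 − 1.202e-04) = 3.82e-07.

K_a = 3.82e-07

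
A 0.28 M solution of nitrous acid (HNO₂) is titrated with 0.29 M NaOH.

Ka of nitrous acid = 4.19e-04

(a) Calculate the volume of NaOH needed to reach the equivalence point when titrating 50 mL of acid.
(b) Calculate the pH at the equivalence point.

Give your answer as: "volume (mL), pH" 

moles acid = 0.28 × 50/1000 = 0.014 mol; V_base = moles/0.29 × 1000 = 48.3 mL. At equivalence only the conjugate base is present: [A⁻] = 0.014/0.098 = 1.4246e-01 M. Kb = Kw/Ka = 2.39e-11; [OH⁻] = √(Kb × [A⁻]) = 1.8439e-06; pOH = 5.73; pH = 14 - pOH = 8.27.

V = 48.3 mL, pH = 8.27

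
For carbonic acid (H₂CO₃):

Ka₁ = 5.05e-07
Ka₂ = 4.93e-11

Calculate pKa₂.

pKa₂ = -log(Ka₂) = -log(4.93e-11) = 10.31.

pK_{a2} = 10.31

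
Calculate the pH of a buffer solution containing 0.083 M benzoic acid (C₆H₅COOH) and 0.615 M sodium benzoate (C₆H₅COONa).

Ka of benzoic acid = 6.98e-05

pKa = -log(6.98e-05) = 4.16. pH = pKa + log([A⁻]/[HA]) = 4.16 + log(0.615/0.083)

pH = 5.03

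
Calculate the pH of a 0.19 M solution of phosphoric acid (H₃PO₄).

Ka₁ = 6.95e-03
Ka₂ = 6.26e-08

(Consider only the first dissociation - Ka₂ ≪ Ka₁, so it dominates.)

First dissociation dominates. From Ka₁ = [H⁺][HA⁻]/[H₂A], x² + Ka₁·x − Ka₁·C = 0 with C = 0.19 M and Ka₁ = 6.95e-03. Solving: [H⁺] = (−Ka₁ + √(Ka₁² + 4·Ka₁·C)) / 2 = 3.3029e-02 M. pH = -log(3.3029e-02) = 1.48.

pH = 1.48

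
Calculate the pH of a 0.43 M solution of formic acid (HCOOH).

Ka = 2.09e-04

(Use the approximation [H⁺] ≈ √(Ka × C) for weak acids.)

[H⁺] = √(Ka × C) = √(2.09e-04 × 0.43) = 9.4800e-03. pH = -log(9.4800e-03)

pH = 2.02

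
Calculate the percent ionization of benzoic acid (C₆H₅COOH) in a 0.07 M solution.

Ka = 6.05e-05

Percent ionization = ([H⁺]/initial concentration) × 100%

Using Ka equilibrium: x² + Ka×x - Ka×C = 0. Solving: [H⁺] = 2.0279e-03. Percent = (2.0279e-03/0.07) × 100

Percent ionization = 2.9%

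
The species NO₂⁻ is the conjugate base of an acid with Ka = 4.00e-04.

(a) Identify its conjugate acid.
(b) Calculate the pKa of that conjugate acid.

(a) The conjugate acid is formed by adding one H⁺ to NO₂⁻, giving HNO₂. (b) pKa = -log(Ka) = -log(4.00e-04) = 3.40.

Conjugate acid: HNO₂; pK_a = 3.40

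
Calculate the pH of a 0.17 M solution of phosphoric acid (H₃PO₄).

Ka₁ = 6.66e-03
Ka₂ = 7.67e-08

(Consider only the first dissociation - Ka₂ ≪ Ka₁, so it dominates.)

First dissociation dominates. From Ka₁ = [H⁺][HA⁻]/[H₂A], x² + Ka₁·x − Ka₁·C = 0 with C = 0.17 M and Ka₁ = 6.66e-03. Solving: [H⁺] = (−Ka₁ + √(Ka₁² + 4·Ka₁·C)) / 2 = 3.0483e-02 M. pH = -log(3.0483e-02) = 1.52.

pH = 1.52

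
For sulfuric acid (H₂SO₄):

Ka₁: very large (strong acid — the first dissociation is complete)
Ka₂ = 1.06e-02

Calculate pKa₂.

pKa₂ = -log(Ka₂) = -log(1.06e-02) = 1.97.

pK_{a2} = 1.97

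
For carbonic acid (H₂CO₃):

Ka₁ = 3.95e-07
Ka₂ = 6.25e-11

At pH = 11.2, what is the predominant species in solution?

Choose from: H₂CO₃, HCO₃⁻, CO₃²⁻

pKa₁ = 6.40, pKa₂ = 10.20. For a polyprotic acid the predominant species crosses at each pKa: below pKa_n the protonated form dominates, above it the deprotonated form does. At pH = 11.2, the predominant species is CO₃²⁻.

CO₃²⁻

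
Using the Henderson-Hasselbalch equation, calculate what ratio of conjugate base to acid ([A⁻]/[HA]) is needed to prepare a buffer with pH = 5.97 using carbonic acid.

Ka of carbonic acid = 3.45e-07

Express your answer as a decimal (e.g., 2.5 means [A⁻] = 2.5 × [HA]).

pKa = -log(3.45e-07) = 6.4622. pH = pKa + log([A⁻]/[HA]), so log([A⁻]/[HA]) = pH − pKa = 5.97 − 6.4622 = -0.4922. [A⁻]/[HA] = 10^(-0.4922) = 0.322

[A⁻]/[HA] = 0.322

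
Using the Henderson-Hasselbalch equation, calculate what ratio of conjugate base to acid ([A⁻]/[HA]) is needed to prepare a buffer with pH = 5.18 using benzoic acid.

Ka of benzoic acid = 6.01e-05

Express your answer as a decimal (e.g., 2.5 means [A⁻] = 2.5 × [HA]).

pKa = -log(6.01e-05) = 4.2211. pH = pKa + log([A⁻]/[HA]), so log([A⁻]/[HA]) = pH − pKa = 5.18 − 4.2211 = 0.9589. [A⁻]/[HA] = 10^(0.9589) = 9.10

[A⁻]/[HA] = 9.10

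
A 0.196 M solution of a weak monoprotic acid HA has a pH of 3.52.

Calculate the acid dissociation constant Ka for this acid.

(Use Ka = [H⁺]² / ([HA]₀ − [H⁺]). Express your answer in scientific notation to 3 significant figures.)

[H⁺] = 10^(−pH) = 10^(−3.52) = 3.020e-04 M. For HA ⇌ H⁺ + A⁻, Ka = [H⁺][A⁻]/[HA] = [H⁺]² / ([HA]₀ − [H⁺]) = (3.020e-04)² / (0.196 − 3.020e-04) = 4.66e-07.

K_a = 4.66e-07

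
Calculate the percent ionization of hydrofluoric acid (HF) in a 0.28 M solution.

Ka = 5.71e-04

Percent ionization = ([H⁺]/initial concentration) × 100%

Using Ka equilibrium: x² + Ka×x - Ka×C = 0. Solving: [H⁺] = 1.2362e-02. Percent = (1.2362e-02/0.28) × 100

Percent ionization = 4.42%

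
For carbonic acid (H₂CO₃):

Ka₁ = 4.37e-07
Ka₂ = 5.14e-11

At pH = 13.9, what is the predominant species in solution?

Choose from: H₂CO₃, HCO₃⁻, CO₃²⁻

pKa₁ = 6.36, pKa₂ = 10.29. For a polyprotic acid the predominant species crosses at each pKa: below pKa_n the protonated form dominates, above it the deprotonated form does. At pH = 13.9, the predominant species is CO₃²⁻.

CO₃²⁻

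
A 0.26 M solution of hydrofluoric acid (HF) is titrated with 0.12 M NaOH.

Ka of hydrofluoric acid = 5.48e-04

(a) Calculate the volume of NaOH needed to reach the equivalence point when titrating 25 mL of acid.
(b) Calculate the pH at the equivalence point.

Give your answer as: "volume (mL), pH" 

moles acid = 0.26 × 25/1000 = 0.0065 mol; V_base = moles/0.12 × 1000 = 54.2 mL. At equivalence only the conjugate base is present: [A⁻] = 0.0065/0.079 = 8.2105e-02 M. Kb = Kw/Ka = 1.82e-11; [OH⁻] = √(Kb × [A⁻]) = 1.2240e-06; pOH = 5.91; pH = 14 - pOH = 8.09.

V = 54.2 mL, pH = 8.09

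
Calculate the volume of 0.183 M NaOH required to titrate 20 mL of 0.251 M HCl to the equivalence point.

At equivalence: moles acid = moles base. moles HCl = 0.251 × 20/1000 = 0.00502 mol. V_base = moles / 0.183 × 1000 = 27.4 mL.

V_{base} = 27.4 mL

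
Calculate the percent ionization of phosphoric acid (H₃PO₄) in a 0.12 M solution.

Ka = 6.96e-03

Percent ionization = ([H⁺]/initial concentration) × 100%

Using Ka equilibrium: x² + Ka×x - Ka×C = 0. Solving: [H⁺] = 2.5629e-02. Percent = (2.5629e-02/0.12) × 100

Percent ionization = 21.4%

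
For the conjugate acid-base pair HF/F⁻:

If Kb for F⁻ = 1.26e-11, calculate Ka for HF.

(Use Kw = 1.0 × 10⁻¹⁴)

For a conjugate pair Ka × Kb = Kw, so Ka = Kw/Kb = 1.0 × 10⁻¹⁴ / 1.26e-11 = 7.94e-04.

K_a = 7.94e-04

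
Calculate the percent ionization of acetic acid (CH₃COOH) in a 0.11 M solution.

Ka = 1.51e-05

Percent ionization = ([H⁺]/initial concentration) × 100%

Using Ka equilibrium: x² + Ka×x - Ka×C = 0. Solving: [H⁺] = 1.2813e-03. Percent = (1.2813e-03/0.11) × 100

Percent ionization = 1.16%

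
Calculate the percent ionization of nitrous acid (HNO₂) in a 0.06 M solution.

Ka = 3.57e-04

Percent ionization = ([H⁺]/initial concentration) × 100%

Using Ka equilibrium: x² + Ka×x - Ka×C = 0. Solving: [H⁺] = 4.4531e-03. Percent = (4.4531e-03/0.06) × 100

Percent ionization = 7.42%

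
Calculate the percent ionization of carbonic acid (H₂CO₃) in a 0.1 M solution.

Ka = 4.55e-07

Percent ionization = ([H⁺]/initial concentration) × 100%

Using Ka equilibrium: x² + Ka×x - Ka×C = 0. Solving: [H⁺] = 2.1308e-04. Percent = (2.1308e-04/0.1) × 100

Percent ionization = 0.213%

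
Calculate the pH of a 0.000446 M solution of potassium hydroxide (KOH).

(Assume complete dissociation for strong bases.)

[OH⁻] = 0.000446 M for strong base. pOH = -log[OH⁻] = 3.35, pH = 14 - pOH

pH = 10.65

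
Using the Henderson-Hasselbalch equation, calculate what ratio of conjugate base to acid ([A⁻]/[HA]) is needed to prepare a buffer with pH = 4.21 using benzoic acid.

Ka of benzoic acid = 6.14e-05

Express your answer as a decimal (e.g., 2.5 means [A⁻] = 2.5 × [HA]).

pKa = -log(6.14e-05) = 4.2118. pH = pKa + log([A⁻]/[HA]), so log([A⁻]/[HA]) = pH − pKa = 4.21 − 4.2118 = -0.0018. [A⁻]/[HA] = 10^(-0.0018) = 0.996

[A⁻]/[HA] = 0.996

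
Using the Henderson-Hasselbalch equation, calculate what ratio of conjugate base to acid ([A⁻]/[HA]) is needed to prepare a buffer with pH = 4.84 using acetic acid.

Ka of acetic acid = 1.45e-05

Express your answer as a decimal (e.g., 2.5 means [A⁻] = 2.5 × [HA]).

pKa = -log(1.45e-05) = 4.8386. pH = pKa + log([A⁻]/[HA]), so log([A⁻]/[HA]) = pH − pKa = 4.84 − 4.8386 = 0.0014. [A⁻]/[HA] = 10^(0.0014) = 1.00

[A⁻]/[HA] = 1.00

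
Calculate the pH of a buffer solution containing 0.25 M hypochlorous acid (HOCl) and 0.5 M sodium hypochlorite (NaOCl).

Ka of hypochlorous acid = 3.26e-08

pKa = -log(3.26e-08) = 7.49. pH = pKa + log([A⁻]/[HA]) = 7.49 + log(0.5/0.25)

pH = 7.79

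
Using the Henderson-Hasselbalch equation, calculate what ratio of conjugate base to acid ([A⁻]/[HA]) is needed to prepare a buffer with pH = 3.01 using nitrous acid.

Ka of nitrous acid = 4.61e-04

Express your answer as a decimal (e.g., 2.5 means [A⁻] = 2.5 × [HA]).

pKa = -log(4.61e-04) = 3.3363. pH = pKa + log([A⁻]/[HA]), so log([A⁻]/[HA]) = pH − pKa = 3.01 − 3.3363 = -0.3263. [A⁻]/[HA] = 10^(-0.3263) = 0.472

[A⁻]/[HA] = 0.472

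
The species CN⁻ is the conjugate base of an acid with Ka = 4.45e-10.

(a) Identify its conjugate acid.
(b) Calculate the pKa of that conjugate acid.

(a) The conjugate acid is formed by adding one H⁺ to CN⁻, giving HCN. (b) pKa = -log(Ka) = -log(4.45e-10) = 9.35.

Conjugate acid: HCN; pK_a = 9.35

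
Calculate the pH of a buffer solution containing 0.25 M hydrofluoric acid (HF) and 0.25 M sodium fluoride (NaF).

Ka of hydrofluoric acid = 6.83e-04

pKa = -log(6.83e-04) = 3.17. pH = pKa + log([A⁻]/[HA]) = 3.17 + log(0.25/0.25)

pH = 3.17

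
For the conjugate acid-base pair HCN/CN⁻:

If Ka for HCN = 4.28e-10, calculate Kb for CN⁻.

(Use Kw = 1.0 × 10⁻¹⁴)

For a conjugate pair Ka × Kb = Kw, so Kb = Kw/Ka = 1.0 × 10⁻¹⁴ / 4.28e-10 = 2.34e-05.

K_b = 2.34e-05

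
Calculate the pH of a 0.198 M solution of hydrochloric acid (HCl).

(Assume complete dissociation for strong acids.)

[H⁺] = 0.198 M for strong acid. pH = -log[H⁺] = -log(0.198)

pH = 0.70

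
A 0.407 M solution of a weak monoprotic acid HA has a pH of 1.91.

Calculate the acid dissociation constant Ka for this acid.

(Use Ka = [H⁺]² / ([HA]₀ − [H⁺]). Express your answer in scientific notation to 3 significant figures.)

[H⁺] = 10^(−pH) = 10^(−1.91) = 1.230e-02 M. For HA ⇌ H⁺ + A⁻, Ka = [H⁺][A⁻]/[HA] = [H⁺]² / ([HA]₀ − [H⁺]) = (1.230e-02)² / (0.407 − 1.230e-02) = 3.83e-04.

K_a = 3.83e-04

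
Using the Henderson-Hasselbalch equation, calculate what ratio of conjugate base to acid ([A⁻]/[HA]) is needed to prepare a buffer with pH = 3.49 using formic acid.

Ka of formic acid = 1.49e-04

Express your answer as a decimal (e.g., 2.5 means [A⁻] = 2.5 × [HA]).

pKa = -log(1.49e-04) = 3.8268. pH = pKa + log([A⁻]/[HA]), so log([A⁻]/[HA]) = pH − pKa = 3.49 − 3.8268 = -0.3368. [A⁻]/[HA] = 10^(-0.3368) = 0.460

[A⁻]/[HA] = 0.460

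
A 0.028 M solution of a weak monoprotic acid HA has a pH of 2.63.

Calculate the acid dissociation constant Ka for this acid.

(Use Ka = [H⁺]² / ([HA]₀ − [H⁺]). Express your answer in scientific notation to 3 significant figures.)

[H⁺] = 10^(−pH) = 10^(−2.63) = 2.344e-03 M. For HA ⇌ H⁺ + A⁻, Ka = [H⁺][A⁻]/[HA] = [H⁺]² / ([HA]₀ − [H⁺]) = (2.344e-03)² / (0.028 − 2.344e-03) = 2.14e-04.

K_a = 2.14e-04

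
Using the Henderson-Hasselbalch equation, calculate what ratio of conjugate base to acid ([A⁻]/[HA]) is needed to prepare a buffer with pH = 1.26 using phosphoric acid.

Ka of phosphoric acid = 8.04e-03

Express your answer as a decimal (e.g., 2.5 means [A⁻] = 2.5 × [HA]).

pKa = -log(8.04e-03) = 2.0947. pH = pKa + log([A⁻]/[HA]), so log([A⁻]/[HA]) = pH − pKa = 1.26 − 2.0947 = -0.8347. [A⁻]/[HA] = 10^(-0.8347) = 0.146

[A⁻]/[HA] = 0.146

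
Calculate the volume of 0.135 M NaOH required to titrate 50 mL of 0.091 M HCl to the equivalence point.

At equivalence: moles acid = moles base. moles HCl = 0.091 × 50/1000 = 0.00455 mol. V_base = moles / 0.135 × 1000 = 33.7 mL.

V_{base} = 33.7 mL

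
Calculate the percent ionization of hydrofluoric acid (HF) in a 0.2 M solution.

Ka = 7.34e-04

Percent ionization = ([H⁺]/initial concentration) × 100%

Using Ka equilibrium: x² + Ka×x - Ka×C = 0. Solving: [H⁺] = 1.1755e-02. Percent = (1.1755e-02/0.2) × 100

Percent ionization = 5.88%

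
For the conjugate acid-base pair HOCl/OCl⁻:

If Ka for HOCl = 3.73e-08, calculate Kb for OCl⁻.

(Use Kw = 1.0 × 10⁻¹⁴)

For a conjugate pair Ka × Kb = Kw, so Kb = Kw/Ka = 1.0 × 10⁻¹⁴ / 3.73e-08 = 2.68e-07.

K_b = 2.68e-07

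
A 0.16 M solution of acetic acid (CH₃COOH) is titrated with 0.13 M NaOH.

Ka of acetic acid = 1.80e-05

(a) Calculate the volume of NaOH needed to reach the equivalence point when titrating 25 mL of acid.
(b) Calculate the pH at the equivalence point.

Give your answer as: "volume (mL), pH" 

moles acid = 0.16 × 25/1000 = 0.004 mol; V_base = moles/0.13 × 1000 = 30.8 mL. At equivalence only the conjugate base is present: [A⁻] = 0.004/0.056 = 7.1724e-02 M. Kb = Kw/Ka = 5.56e-10; [OH⁻] = √(Kb × [A⁻]) = 6.3124e-06; pOH = 5.20; pH = 14 - pOH = 8.80.

V = 30.8 mL, pH = 8.80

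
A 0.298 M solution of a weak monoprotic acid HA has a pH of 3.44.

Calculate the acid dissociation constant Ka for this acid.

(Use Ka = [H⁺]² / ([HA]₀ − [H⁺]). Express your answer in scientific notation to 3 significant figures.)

[H⁺] = 10^(−pH) = 10^(−3.44) = 3.631e-04 M. For HA ⇌ H⁺ + A⁻, Ka = [H⁺][A⁻]/[HA] = [H⁺]² / ([HA]₀ − [H⁺]) = (3.631e-04)² / (0.298 − 3.631e-04) = 4.43e-07.

K_a = 4.43e-07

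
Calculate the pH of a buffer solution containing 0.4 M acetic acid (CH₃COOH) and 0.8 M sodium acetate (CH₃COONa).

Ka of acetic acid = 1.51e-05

pKa = -log(1.51e-05) = 4.82. pH = pKa + log([A⁻]/[HA]) = 4.82 + log(0.8/0.4)

pH = 5.12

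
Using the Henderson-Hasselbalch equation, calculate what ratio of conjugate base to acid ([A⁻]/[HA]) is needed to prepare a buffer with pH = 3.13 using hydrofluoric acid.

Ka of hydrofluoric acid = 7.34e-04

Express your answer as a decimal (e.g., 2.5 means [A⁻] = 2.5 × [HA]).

pKa = -log(7.34e-04) = 3.1343. pH = pKa + log([A⁻]/[HA]), so log([A⁻]/[HA]) = pH − pKa = 3.13 − 3.1343 = -0.0043. [A⁻]/[HA] = 10^(-0.0043) = 0.990

[A⁻]/[HA] = 0.990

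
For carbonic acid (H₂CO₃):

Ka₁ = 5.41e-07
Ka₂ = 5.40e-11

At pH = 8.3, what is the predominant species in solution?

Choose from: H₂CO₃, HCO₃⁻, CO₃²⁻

pKa₁ = 6.27, pKa₂ = 10.27. For a polyprotic acid the predominant species crosses at each pKa: below pKa_n the protonated form dominates, above it the deprotonated form does. At pH = 8.3, the predominant species is HCO₃⁻.

HCO₃⁻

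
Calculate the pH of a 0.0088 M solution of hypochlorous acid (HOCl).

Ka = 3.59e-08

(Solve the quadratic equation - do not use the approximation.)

x² + Ka×x - Ka×C = 0. Using quadratic formula: [H⁺] = 1.7756e-05

pH = 4.75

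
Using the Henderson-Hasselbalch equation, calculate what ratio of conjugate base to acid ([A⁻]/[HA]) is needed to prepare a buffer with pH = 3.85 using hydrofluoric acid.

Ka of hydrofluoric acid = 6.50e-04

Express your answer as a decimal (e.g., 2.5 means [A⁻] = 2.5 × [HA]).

pKa = -log(6.50e-04) = 3.1871. pH = pKa + log([A⁻]/[HA]), so log([A⁻]/[HA]) = pH − pKa = 3.85 − 3.1871 = 0.6629. [A⁻]/[HA] = 10^(0.6629) = 4.60

[A⁻]/[HA] = 4.60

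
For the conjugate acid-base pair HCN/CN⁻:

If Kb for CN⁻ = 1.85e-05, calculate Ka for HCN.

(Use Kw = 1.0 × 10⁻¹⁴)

For a conjugate pair Ka × Kb = Kw, so Ka = Kw/Kb = 1.0 × 10⁻¹⁴ / 1.85e-05 = 5.41e-10.

K_a = 5.41e-10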